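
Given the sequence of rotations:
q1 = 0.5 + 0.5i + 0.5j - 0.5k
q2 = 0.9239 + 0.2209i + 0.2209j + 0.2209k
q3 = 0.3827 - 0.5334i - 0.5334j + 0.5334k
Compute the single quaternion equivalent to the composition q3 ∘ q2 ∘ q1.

q2 · q1 = 0.3515 + 0.3515i + 0.7933j - 0.3515k
q3 · q2 · q1 = 0.9326 - 0.2886i + 0.1161j - 0.1827k
0.9326 - 0.2886i + 0.1161j - 0.1827k


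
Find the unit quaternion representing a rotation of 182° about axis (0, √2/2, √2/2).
-0.0175 + 0.707j + 0.707k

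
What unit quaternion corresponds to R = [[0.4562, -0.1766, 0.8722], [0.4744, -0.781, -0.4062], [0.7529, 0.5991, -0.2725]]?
0.3173 + 0.7921i + 0.094j + 0.5129k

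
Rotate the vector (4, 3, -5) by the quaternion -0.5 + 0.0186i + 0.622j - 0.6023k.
(-0.513, 6.976, -1.033)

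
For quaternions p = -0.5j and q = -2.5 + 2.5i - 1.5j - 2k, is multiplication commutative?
No: pq = -0.75 + i + 1.25j + 1.25k ≠ -0.75 - i + 1.25j - 1.25k = qp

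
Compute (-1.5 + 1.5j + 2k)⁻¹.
-0.1765 - 0.1765j - 0.2353k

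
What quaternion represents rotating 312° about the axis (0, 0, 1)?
-0.9135 + 0.4067k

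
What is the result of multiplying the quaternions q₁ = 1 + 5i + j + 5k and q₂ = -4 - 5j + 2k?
-9 + 7i - 19j - 43k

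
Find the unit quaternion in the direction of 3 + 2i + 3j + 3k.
0.5388 + 0.3592i + 0.5388j + 0.5388k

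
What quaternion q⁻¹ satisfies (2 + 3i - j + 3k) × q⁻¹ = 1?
0.087 - 0.1304i + 0.0435j - 0.1304k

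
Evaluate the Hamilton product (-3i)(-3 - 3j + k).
9i + 3j + 9k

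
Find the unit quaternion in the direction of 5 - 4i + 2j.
0.7454 - 0.5963i + 0.2981j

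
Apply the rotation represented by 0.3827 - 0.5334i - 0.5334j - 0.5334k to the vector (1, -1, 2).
(-0.794, 2.253, 0.54)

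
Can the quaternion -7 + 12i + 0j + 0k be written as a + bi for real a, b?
Yes. The quaternion -7 + 12i has j- and k-coefficients y = z = 0, so it lies in the complex subalgebra spanned by 1 and i.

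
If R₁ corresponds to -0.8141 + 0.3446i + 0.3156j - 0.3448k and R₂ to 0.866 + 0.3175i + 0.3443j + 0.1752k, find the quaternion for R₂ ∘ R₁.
-0.8627 - 0.1341i + 0.1629j - 0.4597k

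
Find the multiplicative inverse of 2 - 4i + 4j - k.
0.0541 + 0.1081i - 0.1081j + 0.027k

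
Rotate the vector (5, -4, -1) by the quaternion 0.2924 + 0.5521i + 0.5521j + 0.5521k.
(-3.176, 5.253, -2.077)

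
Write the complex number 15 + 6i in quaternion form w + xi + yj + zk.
15 + 6i + 0j + 0k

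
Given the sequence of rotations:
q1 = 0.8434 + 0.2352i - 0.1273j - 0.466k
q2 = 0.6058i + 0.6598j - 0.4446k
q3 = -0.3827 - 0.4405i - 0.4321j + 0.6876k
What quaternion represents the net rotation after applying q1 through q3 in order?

q2 · q1 = -0.2657 + 0.1469i + 0.7342j - 0.6073k
q3 · q2 · q1 = 0.9012 - 0.1816i - 0.3327j - 0.2102k
0.9012 - 0.1816i - 0.3327j - 0.2102k


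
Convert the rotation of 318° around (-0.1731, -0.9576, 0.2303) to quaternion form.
-0.9336 - 0.062i - 0.3432j + 0.0825k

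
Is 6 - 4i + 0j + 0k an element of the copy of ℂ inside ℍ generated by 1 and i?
Yes. The quaternion 6 - 4i has j- and k-coefficients y = z = 0, so it lies in the complex subalgebra spanned by 1 and i.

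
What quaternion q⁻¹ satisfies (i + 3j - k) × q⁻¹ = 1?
-0.0909i - 0.2727j + 0.0909k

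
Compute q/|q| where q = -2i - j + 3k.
-0.5345i - 0.2673j + 0.8018k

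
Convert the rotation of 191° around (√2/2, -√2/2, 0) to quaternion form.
-0.0958 + 0.7039i - 0.7039j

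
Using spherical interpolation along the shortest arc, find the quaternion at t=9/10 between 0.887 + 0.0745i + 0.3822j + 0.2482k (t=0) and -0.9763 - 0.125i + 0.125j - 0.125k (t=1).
0.98 + 0.1214i - 0.0734j + 0.1396k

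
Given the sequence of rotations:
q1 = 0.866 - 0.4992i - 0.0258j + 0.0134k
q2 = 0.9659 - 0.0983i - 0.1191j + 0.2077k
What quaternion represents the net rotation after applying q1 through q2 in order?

q2 · q1 = 0.7815 - 0.5635i - 0.2304j + 0.1359k
0.7815 - 0.5635i - 0.2304j + 0.1359k


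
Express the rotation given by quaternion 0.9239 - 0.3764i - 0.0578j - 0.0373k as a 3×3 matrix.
[[0.9905, 0.1124, -0.0787], [-0.0254, 0.7139, 0.6998], [0.1349, -0.6912, 0.71]]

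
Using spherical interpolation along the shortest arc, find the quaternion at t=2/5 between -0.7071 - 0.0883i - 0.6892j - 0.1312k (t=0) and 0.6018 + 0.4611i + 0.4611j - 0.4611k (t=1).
-0.7137 - 0.2569i - 0.6411j + 0.1165k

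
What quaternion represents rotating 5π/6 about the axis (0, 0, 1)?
0.2588 + 0.9659k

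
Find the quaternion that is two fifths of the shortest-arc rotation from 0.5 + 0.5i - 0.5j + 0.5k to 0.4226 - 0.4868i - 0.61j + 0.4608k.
0.5373 + 0.1107i - 0.6252j + 0.5552k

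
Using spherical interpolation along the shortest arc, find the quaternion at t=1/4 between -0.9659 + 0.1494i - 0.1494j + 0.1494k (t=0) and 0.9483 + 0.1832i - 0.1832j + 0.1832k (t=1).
-0.9933 + 0.0666i - 0.0666j + 0.0666k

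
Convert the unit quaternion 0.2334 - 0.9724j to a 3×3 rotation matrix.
[[-0.8911, 0, -0.4539], [0, 1, 0], [0.4539, 0, -0.8911]]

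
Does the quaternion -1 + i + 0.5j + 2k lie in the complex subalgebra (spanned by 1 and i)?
No. The quaternion -1 + i + 0.5j + 2k has j-coefficient y = 0.5 and k-coefficient z = 2, not both zero, so it does not lie in the complex subalgebra spanned by 1 and i.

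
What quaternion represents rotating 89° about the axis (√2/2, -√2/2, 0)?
0.7133 + 0.4956i - 0.4956j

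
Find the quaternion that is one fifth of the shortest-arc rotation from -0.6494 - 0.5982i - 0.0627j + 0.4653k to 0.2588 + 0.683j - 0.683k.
-0.616 - 0.5109i - 0.2156j + 0.5594k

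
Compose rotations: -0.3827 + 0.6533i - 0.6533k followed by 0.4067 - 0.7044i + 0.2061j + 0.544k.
0.6599 + 0.4006i - 0.1837j - 0.6085k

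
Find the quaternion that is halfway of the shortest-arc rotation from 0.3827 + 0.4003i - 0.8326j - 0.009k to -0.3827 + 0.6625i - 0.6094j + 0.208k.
0.5897i - 0.8001j + 0.1104k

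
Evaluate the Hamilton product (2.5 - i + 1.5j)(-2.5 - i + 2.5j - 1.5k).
-11 - 2.25i + j - 4.75k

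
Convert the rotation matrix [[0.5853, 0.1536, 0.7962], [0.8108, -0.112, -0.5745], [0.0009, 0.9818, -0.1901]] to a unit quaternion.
0.5664 + 0.6869i + 0.351j + 0.2901k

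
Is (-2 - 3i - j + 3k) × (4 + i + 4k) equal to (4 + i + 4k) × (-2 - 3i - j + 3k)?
No: pq = -17 - 18i + 11j + 5k ≠ -17 - 10i - 19j + 3k = qp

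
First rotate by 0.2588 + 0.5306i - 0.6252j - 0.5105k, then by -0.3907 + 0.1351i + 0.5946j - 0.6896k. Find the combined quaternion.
-0.1531 - 0.907i + 0.1012j - 0.379k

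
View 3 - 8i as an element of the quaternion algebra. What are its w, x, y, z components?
3 - 8i + 0j + 0k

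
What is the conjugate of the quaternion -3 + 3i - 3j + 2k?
-3 - 3i + 3j - 2k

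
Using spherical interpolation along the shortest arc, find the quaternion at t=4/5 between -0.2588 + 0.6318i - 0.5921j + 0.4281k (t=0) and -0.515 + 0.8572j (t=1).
0.386 + 0.1603i - 0.902j + 0.1086k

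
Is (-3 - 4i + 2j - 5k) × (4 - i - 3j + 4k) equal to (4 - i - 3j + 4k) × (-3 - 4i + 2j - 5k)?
No: pq = 10 - 20i + 38j - 18k ≠ 10 - 6i - 4j - 46k = qp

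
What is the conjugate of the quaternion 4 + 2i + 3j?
4 - 2i - 3j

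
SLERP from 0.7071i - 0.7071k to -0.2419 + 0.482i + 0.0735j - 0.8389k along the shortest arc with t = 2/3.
-0.1633 + 0.5658i + 0.0496j - 0.8067k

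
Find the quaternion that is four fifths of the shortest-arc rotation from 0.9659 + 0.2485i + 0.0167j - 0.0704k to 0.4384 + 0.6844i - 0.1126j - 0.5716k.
0.5883 + 0.6318i - 0.0908j - 0.4964k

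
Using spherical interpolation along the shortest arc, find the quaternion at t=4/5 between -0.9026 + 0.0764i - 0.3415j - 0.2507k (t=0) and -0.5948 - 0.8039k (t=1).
-0.6896 + 0.0167i - 0.0747j - 0.7201k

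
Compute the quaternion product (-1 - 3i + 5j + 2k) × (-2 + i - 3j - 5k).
30 - 14i - 20j + 5k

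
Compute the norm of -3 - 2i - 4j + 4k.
√45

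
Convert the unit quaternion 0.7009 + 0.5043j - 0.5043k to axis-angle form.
axis = (0, √2/2, -√2/2), θ = 91°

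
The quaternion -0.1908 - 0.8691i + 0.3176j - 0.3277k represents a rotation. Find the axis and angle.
axis = (-0.8854, 0.3235, -0.3338), θ = 202°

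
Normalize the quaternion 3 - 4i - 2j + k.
0.5477 - 0.7303i - 0.3651j + 0.1826k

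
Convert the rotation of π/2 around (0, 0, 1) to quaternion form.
0.7071 + 0.7071k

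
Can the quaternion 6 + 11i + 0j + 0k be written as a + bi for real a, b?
Yes. The quaternion 6 + 11i has j- and k-coefficients y = z = 0, so it lies in the complex subalgebra spanned by 1 and i.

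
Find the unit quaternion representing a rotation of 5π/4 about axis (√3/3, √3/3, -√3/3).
-0.3827 + 0.5334i + 0.5334j - 0.5334k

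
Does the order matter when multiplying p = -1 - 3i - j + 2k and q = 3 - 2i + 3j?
Yes: pq = -6 - 13i - 10j - 5k ≠ -6 - i - 2j + 17k = qp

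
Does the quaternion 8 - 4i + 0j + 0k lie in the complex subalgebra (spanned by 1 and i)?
Yes. The quaternion 8 - 4i has j- and k-coefficients y = z = 0, so it lies in the complex subalgebra spanned by 1 and i.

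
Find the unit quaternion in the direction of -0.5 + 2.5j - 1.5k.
-0.169 + 0.8452j - 0.5071k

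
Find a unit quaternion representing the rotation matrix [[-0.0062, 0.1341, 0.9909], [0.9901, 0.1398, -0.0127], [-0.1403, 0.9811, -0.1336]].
0.5 + 0.4969i + 0.5656j + 0.428k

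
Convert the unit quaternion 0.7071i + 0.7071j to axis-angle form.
axis = (√2/2, √2/2, 0), θ = π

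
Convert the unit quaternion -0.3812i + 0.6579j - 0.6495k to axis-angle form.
axis = (-0.3812, 0.6579, -0.6495), θ = π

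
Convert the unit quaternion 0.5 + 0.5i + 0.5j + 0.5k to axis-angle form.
axis = (√3/3, √3/3, √3/3), θ = 2π/3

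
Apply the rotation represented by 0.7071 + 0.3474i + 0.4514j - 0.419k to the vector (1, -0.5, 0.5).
(-0.038, -0.917, -0.81)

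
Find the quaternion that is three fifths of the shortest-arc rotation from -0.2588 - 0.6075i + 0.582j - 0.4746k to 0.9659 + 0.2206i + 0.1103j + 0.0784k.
-0.813 - 0.458i + 0.2108j - 0.2912k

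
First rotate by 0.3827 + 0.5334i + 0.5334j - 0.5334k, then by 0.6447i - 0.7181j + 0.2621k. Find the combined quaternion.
0.179 + 0.49i + 0.2089j + 0.8272k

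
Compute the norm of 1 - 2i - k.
√6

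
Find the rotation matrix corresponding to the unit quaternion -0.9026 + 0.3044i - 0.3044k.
[[0.8147, -0.5495, -0.1853], [0.5495, 0.6294, 0.5495], [-0.1853, -0.5495, 0.8147]]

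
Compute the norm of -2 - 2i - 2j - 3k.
√21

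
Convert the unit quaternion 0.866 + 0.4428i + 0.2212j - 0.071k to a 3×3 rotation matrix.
[[0.8921, 0.3189, 0.3202], [0.0729, 0.5978, -0.7983], [-0.446, 0.7355, 0.51]]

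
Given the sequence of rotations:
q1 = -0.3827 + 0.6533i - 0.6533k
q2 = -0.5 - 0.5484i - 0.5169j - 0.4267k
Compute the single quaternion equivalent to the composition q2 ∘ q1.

q2 · q1 = 0.2709 + 0.2209i - 0.4392j + 0.8276k
0.2709 + 0.2209i - 0.4392j + 0.8276k


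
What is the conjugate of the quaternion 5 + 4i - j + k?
5 - 4i + j - k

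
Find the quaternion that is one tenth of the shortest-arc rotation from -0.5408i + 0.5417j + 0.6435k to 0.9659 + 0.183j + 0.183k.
0.1334 - 0.5197i + 0.5458j + 0.6436k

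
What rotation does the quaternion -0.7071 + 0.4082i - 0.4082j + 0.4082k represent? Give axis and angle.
axis = (√3/3, -√3/3, √3/3), θ = 3π/2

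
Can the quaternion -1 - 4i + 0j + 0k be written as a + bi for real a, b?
Yes. The quaternion -1 - 4i has j- and k-coefficients y = z = 0, so it lies in the complex subalgebra spanned by 1 and i.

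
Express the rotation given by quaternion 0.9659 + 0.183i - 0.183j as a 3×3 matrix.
[[0.933, -0.067, -0.3535], [-0.067, 0.933, -0.3535], [0.3535, 0.3535, 0.866]]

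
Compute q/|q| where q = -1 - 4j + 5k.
-0.1543 - 0.6172j + 0.7715k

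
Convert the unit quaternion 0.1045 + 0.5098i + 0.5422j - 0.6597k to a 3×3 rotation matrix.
[[-0.4584, 0.6907, -0.5593], [0.4149, -0.3902, -0.8219], [-0.7859, -0.6088, -0.1078]]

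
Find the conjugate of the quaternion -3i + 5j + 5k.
3i - 5j - 5k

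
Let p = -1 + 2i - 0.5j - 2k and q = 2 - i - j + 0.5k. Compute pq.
0.5 + 2.75i + j - 7k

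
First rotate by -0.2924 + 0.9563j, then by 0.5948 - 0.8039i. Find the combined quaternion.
-0.1739 + 0.2351i + 0.5688j - 0.7688k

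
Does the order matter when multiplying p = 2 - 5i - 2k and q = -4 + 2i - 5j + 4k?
Yes: pq = 10 + 14i + 6j + 41k ≠ 10 + 34i - 26j - 9k = qp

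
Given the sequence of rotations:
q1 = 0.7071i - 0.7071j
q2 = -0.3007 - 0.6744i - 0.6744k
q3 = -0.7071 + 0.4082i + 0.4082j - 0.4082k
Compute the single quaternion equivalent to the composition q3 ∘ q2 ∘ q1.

q2 · q1 = 0.4769 - 0.6895i - 0.2642j + 0.4769k
q3 · q2 · q1 = 0.2468 + 0.769i + 0.4683j - 0.3583k
0.2468 + 0.769i + 0.4683j - 0.3583k


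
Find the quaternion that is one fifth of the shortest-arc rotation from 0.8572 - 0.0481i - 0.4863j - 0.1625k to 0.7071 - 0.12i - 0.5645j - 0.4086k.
0.8333 - 0.0631i - 0.5059j - 0.2137k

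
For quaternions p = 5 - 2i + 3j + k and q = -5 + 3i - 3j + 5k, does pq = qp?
No: pq = -15 + 43i - 17j + 17k ≠ -15 + 7i - 43j + 23k = qp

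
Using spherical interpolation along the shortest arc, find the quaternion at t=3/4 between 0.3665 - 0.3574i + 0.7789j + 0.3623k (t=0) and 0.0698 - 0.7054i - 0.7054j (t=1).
0.0613 + 0.4871i + 0.8629j + 0.1198k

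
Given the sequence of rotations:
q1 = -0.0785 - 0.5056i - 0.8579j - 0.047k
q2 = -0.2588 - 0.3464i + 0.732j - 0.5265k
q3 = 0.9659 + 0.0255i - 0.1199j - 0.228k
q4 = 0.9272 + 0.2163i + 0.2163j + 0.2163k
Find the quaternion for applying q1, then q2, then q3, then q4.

q2 · q1 = 0.4484 - 0.328i + 0.4145j + 0.7208k
q3 · q2 · q1 = 0.6555 - 0.2973i + 0.403j + 0.5652k
q4 · q3 · q2 · q1 = 0.4627 - 0.0988i + 0.3289j + 0.8173k
0.4627 - 0.0988i + 0.3289j + 0.8173k


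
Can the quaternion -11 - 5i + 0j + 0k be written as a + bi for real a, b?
Yes. The quaternion -11 - 5i has j- and k-coefficients y = z = 0, so it lies in the complex subalgebra spanned by 1 and i.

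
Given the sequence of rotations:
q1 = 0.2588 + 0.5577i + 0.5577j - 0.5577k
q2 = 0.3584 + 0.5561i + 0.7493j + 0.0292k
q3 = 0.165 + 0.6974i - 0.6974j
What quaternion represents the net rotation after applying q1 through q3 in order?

q2 · q1 = -0.619 - 0.0904i + 0.7202j - 0.3001k
q3 · q2 · q1 = 0.4632 - 0.2373i + 0.7598j + 0.3897k
0.4632 - 0.2373i + 0.7598j + 0.3897k


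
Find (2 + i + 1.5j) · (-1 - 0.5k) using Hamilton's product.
-2 - 1.75i - j - k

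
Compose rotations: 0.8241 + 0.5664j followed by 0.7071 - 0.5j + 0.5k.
0.8659 - 0.2832i - 0.0115j + 0.4121k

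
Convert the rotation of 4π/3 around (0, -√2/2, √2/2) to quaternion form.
-0.5 - 0.6124j + 0.6124k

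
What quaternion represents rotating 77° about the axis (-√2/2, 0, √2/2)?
0.7826 - 0.4402i + 0.4402k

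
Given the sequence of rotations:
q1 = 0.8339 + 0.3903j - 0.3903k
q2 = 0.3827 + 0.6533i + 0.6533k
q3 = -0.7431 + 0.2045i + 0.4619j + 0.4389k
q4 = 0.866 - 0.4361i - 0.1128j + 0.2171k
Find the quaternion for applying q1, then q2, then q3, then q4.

q2 · q1 = 0.5741 + 0.2898i + 0.4044j + 0.6504k
q3 · q2 · q1 = -0.9581 + 0.025i - 0.0411j - 0.2825k
q4 · q3 · q2 · q1 = -0.7621 + 0.4803i - 0.0453j - 0.4319k
-0.7621 + 0.4803i - 0.0453j - 0.4319k


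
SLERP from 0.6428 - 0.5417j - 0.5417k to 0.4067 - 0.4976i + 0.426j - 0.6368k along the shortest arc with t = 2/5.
0.6533 - 0.2452i - 0.1717j - 0.6954k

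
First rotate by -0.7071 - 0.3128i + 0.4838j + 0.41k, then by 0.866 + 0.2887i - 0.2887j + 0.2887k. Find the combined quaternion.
-0.5007 - 0.7331i + 0.4144j + 0.2003k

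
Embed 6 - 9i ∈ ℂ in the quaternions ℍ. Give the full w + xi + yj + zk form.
6 - 9i + 0j + 0k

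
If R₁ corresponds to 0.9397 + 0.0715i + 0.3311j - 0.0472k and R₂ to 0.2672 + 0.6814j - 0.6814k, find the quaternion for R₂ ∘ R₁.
-0.0067 + 0.2126i + 0.6801j - 0.7016k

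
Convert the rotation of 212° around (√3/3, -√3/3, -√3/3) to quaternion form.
-0.2756 + 0.555i - 0.555j - 0.555k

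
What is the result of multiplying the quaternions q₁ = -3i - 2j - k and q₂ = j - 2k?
5i - 6j - 3k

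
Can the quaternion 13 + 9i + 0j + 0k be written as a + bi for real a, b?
Yes. The quaternion 13 + 9i has j- and k-coefficients y = z = 0, so it lies in the complex subalgebra spanned by 1 and i.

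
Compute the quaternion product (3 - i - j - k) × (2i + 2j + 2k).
6 + 6i + 6j + 6k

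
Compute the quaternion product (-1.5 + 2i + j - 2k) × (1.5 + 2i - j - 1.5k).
-8.25 - 3.5i + 2j - 4.75k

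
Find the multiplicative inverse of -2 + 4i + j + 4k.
-0.0541 - 0.1081i - 0.027j - 0.1081k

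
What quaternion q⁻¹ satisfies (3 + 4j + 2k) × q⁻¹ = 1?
0.1034 - 0.1379j - 0.069k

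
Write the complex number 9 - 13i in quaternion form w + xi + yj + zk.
9 - 13i + 0j + 0k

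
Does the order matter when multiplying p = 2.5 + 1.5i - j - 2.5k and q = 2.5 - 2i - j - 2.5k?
Yes: pq = 2 - 1.25i + 3.75j - 16k ≠ 2 - 1.25i - 13.75j - 9k = qp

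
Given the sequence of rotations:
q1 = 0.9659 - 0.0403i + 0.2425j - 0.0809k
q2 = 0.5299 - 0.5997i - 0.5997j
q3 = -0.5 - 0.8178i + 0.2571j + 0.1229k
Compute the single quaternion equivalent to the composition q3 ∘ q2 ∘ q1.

q2 · q1 = 0.6331 - 0.5521i - 0.4993j - 0.2125k
q3 · q2 · q1 = -0.6136 - 0.235i + 0.1708j + 0.7343k
-0.6136 - 0.235i + 0.1708j + 0.7343k


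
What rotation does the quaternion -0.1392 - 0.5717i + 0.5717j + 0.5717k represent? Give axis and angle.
axis = (-√3/3, √3/3, √3/3), θ = 196°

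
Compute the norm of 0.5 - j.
1.118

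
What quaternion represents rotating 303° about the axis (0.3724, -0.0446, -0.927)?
-0.8788 + 0.1777i - 0.0213j - 0.4423k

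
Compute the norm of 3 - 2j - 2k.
√17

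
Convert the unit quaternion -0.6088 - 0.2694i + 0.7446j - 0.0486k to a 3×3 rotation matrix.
[[-0.1136, -0.4604, -0.8804], [-0.342, 0.8501, -0.4004], [0.9328, 0.2556, -0.254]]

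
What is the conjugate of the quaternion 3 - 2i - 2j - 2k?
3 + 2i + 2j + 2k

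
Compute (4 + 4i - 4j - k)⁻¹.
0.0816 - 0.0816i + 0.0816j + 0.0204k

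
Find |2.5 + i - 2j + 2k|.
3.905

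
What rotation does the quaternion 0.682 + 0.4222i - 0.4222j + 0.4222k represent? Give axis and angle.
axis = (√3/3, -√3/3, √3/3), θ = 94°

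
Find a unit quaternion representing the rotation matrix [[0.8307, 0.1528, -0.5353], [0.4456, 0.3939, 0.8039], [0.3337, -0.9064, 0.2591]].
0.788 - 0.5426i - 0.2757j + 0.0929k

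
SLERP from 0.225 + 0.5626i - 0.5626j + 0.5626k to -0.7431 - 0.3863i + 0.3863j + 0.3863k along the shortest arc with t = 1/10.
0.3069 + 0.5803i - 0.5803j + 0.4821k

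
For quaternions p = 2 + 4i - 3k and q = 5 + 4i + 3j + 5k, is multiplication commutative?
No: pq = 9 + 37i - 26j + 7k ≠ 9 + 19i + 38j - 17k = qp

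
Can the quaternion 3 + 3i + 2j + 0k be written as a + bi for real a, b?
No. The quaternion 3 + 3i + 2j has j-coefficient y = 2 and k-coefficient z = 0, not both zero, so it does not lie in the complex subalgebra spanned by 1 and i.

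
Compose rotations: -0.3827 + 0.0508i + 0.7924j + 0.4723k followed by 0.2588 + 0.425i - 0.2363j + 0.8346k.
-0.3276 - 0.9224i + 0.1372j + 0.1516k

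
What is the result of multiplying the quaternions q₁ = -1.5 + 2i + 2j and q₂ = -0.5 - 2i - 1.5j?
7.75 + 2i + 1.25j + k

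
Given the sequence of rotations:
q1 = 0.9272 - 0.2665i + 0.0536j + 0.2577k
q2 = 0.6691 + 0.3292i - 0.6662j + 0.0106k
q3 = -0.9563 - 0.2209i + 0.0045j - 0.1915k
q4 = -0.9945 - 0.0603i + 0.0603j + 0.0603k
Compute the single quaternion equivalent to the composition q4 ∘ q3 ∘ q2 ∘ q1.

q2 · q1 = 0.7411 - 0.0453i - 0.6695j + 0.0224k
q3 · q2 · q1 = -0.7114 - 0.2485i + 0.6572j - 0.0152k
q4 · q3 · q2 · q1 = 0.6538 + 0.2495i - 0.7124j - 0.0524k
0.6538 + 0.2495i - 0.7124j - 0.0524k


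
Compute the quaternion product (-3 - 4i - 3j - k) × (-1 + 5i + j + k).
27 - 13i - j + 9k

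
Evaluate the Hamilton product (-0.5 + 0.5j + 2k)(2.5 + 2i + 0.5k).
-2.25 - 0.75i + 5.25j + 3.75k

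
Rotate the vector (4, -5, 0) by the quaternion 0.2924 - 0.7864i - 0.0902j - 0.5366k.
(-0.647, 3.376, 5.402)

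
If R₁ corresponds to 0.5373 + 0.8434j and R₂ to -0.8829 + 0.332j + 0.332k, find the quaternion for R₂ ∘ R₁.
-0.7544 - 0.28i - 0.5663j + 0.1784k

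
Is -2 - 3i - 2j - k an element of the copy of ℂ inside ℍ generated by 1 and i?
No. The quaternion -2 - 3i - 2j - k has j-coefficient y = -2 and k-coefficient z = -1, not both zero, so it does not lie in the complex subalgebra spanned by 1 and i.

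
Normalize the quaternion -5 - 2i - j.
-0.9129 - 0.3651i - 0.1826j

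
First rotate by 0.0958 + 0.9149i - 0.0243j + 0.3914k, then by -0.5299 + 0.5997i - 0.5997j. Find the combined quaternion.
-0.614 - 0.6621i - 0.2793j + 0.3267k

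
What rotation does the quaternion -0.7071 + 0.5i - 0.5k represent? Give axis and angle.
axis = (√2/2, 0, -√2/2), θ = 3π/2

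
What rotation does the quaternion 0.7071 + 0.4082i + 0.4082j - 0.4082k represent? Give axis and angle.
axis = (√3/3, √3/3, -√3/3), θ = π/2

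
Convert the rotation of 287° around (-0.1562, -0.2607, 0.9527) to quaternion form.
-0.8039 - 0.0929i - 0.1551j + 0.5667k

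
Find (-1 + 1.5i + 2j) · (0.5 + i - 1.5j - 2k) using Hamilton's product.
1 - 4.25i + 5.5j - 2.25k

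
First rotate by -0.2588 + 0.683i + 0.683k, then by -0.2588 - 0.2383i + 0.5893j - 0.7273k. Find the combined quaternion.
0.7265 + 0.2874i - 0.4865j - 0.391k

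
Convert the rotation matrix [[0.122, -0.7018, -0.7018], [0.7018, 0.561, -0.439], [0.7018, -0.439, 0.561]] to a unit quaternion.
0.749 - 0.4685j + 0.4685k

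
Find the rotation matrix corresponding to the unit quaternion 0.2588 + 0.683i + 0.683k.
[[0.067, -0.3535, 0.933], [0.3535, -0.866, -0.3535], [0.933, 0.3535, 0.067]]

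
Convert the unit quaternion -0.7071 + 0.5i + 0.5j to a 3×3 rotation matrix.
[[0.5, 0.5, -0.7071], [0.5, 0.5, 0.7071], [0.7071, -0.7071, 0]]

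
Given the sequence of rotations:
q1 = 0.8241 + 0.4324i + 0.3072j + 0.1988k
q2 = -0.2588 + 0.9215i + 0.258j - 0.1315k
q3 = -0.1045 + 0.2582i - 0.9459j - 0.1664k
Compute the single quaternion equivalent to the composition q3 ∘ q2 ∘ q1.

q2 · q1 = -0.6648 + 0.7392i - 0.1069j + 0.0117k
q3 · q2 · q1 = -0.2206 - 0.2778i + 0.514j + 0.781k
-0.2206 - 0.2778i + 0.514j + 0.781k


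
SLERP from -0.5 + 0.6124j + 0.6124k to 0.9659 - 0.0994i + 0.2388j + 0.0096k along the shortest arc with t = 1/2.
-0.8985 + 0.0609i + 0.229j + 0.3695k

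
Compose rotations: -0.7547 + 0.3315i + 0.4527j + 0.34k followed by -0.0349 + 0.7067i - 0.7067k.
0.0323 - 0.225i - 0.4903j + 0.8414k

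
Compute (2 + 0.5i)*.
2 - 0.5i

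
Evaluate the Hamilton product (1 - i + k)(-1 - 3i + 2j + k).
-5 - 4i - 2k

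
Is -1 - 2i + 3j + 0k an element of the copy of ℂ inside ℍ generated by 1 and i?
No. The quaternion -1 - 2i + 3j has j-coefficient y = 3 and k-coefficient z = 0, not both zero, so it does not lie in the complex subalgebra spanned by 1 and i.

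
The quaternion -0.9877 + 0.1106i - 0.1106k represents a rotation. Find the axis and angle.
axis = (√2/2, 0, -√2/2), θ = 342°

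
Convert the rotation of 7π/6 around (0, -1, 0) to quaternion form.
-0.2588 - 0.9659j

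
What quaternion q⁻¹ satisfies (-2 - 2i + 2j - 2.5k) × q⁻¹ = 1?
-0.1096 + 0.1096i - 0.1096j + 0.137k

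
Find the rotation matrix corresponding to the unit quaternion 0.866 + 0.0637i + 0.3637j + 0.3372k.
[[0.508, -0.5377, 0.6729], [0.6304, 0.7645, 0.135], [-0.587, 0.3556, 0.7273]]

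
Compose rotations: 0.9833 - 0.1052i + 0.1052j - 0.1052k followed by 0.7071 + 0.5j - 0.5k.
0.5901 - 0.0744i + 0.6186j - 0.5134k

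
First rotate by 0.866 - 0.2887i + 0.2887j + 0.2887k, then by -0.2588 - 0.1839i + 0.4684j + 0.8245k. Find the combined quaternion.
-0.6505 - 0.1873i + 0.146j + 0.7214k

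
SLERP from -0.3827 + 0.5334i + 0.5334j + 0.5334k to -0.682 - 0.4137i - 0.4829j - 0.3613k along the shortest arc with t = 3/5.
0.2894 + 0.5477i + 0.5959j + 0.5111k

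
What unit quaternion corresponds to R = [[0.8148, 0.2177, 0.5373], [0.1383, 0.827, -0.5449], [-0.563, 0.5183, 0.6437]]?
0.9063 + 0.2933i + 0.3035j - 0.0219k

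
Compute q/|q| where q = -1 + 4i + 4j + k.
-0.1715 + 0.686i + 0.686j + 0.1715k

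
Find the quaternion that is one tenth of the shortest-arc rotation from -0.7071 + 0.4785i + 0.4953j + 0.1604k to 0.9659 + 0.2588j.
-0.7713 + 0.4449i + 0.43j + 0.1491k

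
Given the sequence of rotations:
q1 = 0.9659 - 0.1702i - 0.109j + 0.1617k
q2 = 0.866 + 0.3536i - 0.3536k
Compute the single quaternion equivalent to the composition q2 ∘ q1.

q2 · q1 = 0.9538 + 0.1556i - 0.0914j - 0.2401k
0.9538 + 0.1556i - 0.0914j - 0.2401k


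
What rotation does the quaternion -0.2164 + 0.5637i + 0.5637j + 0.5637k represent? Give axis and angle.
axis = (√3/3, √3/3, √3/3), θ = 205°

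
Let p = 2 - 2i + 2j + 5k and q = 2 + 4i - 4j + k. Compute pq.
15 + 26i + 18j + 12k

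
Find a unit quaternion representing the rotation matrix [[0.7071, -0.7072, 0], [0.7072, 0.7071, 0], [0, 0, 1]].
0.9239 + 0.3827k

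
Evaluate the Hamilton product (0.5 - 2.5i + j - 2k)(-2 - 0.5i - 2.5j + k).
2.25 + 0.75i + 0.25j + 11.25k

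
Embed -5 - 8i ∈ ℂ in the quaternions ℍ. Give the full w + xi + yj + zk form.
-5 - 8i + 0j + 0k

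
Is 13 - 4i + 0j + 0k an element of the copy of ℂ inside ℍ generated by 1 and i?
Yes. The quaternion 13 - 4i has j- and k-coefficients y = z = 0, so it lies in the complex subalgebra spanned by 1 and i.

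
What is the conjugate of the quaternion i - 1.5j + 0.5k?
-i + 1.5j - 0.5k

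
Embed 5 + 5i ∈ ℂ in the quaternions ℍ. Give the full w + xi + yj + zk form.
5 + 5i + 0j + 0k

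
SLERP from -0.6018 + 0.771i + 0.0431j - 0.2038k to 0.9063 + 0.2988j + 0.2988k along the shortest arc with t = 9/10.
-0.9098 + 0.0895i - 0.2719j - 0.3006k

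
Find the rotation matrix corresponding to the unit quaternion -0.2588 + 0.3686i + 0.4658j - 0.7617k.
[[-0.5943, -0.0509, -0.8026], [0.7376, -0.4321, -0.5188], [-0.3204, -0.9004, 0.2943]]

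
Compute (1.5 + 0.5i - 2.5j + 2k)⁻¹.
0.1176 - 0.0392i + 0.1961j - 0.1569k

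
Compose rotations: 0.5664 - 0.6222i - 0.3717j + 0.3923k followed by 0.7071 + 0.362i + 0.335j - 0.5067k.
0.949 - 0.2918i + 0.1002j + 0.0643k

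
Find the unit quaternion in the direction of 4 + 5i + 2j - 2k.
0.5714 + 0.7143i + 0.2857j - 0.2857k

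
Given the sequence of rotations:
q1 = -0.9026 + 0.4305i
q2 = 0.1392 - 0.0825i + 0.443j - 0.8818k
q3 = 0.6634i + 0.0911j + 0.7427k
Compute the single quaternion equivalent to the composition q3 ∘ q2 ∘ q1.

q2 · q1 = -0.0901 + 0.1344i - 0.7795j + 0.6052k
q3 · q2 · q1 = -0.4676 + 0.5743i - 0.3099j - 0.5963k
-0.4676 + 0.5743i - 0.3099j - 0.5963k


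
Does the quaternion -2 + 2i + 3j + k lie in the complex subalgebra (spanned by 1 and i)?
No. The quaternion -2 + 2i + 3j + k has j-coefficient y = 3 and k-coefficient z = 1, not both zero, so it does not lie in the complex subalgebra spanned by 1 and i.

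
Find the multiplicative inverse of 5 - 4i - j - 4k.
0.0862 + 0.069i + 0.0172j + 0.069k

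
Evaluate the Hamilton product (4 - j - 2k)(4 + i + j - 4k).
9 + 10i - 2j - 23k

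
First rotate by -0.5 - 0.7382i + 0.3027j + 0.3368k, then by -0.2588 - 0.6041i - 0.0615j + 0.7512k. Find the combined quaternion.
-0.5509 + 0.245i - 0.3987j - 0.691k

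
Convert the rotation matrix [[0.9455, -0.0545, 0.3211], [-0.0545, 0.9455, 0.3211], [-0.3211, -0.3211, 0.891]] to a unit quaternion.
0.9724 - 0.1651i + 0.1651j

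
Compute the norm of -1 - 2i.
√5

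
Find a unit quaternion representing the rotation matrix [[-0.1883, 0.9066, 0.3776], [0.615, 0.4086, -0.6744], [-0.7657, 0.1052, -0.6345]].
0.3827 + 0.5093i + 0.7469j - 0.1905k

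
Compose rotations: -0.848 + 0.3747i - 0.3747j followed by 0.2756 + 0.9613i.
-0.5939 - 0.7119i - 0.1033j - 0.3602k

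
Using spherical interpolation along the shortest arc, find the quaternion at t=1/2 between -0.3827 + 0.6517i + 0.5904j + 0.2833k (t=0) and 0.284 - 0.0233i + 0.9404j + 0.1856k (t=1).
-0.0573 + 0.3648i + 0.8886j + 0.2722k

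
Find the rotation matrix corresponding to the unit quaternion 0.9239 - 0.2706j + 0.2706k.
[[0.7071, -0.5, -0.5], [0.5, 0.8536, -0.1464], [0.5, -0.1464, 0.8536]]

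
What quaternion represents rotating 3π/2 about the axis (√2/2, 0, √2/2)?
-0.7071 + 0.5i + 0.5k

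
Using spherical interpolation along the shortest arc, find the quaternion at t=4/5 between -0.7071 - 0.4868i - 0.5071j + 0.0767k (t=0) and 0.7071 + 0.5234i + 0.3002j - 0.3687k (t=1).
-0.7146 - 0.5215i - 0.3456j + 0.313k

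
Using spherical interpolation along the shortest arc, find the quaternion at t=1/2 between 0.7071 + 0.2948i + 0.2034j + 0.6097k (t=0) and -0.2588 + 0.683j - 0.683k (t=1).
0.5652 + 0.1725i - 0.2806j + 0.7564k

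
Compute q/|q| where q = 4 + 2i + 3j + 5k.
0.5443 + 0.2722i + 0.4082j + 0.6804k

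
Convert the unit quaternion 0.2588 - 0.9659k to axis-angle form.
axis = (0, 0, -1), θ = 5π/6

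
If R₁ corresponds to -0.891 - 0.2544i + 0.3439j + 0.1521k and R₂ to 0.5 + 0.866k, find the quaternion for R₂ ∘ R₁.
-0.5772 - 0.425i - 0.0484j - 0.6956k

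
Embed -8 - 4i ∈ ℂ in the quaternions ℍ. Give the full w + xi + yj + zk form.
-8 - 4i + 0j + 0k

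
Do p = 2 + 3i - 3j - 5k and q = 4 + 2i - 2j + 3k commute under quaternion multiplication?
No: pq = 11 - 3i - 35j - 14k ≠ 11 + 35i + 3j - 14k = qp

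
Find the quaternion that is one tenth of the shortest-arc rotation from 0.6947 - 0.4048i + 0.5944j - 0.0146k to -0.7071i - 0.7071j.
0.6741 - 0.2907i + 0.6789j - 0.0142k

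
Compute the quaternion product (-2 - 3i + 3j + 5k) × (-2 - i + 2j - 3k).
10 - 11i - 24j - 7k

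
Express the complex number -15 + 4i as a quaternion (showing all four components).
-15 + 4i + 0j + 0k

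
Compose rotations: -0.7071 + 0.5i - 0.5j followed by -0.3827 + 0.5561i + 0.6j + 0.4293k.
0.2926 - 0.3699i - 0.0183j - 0.8816k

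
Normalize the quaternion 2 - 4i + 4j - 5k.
0.2561 - 0.5121i + 0.5121j - 0.6402k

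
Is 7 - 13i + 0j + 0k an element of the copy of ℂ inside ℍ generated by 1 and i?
Yes. The quaternion 7 - 13i has j- and k-coefficients y = z = 0, so it lies in the complex subalgebra spanned by 1 and i.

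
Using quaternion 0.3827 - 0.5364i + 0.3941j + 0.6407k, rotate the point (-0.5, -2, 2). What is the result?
(1.121, 2.59, 0.533)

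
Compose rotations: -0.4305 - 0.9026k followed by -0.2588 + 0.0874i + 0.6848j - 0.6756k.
-0.4984 - 0.6557i - 0.2159j + 0.5244k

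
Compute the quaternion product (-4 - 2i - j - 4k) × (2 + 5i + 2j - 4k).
-12 - 12i - 38j + 9k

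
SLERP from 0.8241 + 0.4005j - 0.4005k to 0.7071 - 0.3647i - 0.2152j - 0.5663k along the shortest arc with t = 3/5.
0.8104 - 0.2332i + 0.0365j - 0.5362k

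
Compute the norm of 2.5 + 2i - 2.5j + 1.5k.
4.33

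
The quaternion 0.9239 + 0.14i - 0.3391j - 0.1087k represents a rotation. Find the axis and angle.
axis = (0.3659, -0.8862, -0.2841), θ = π/4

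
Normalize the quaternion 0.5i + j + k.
0.3333i + 0.6667j + 0.6667k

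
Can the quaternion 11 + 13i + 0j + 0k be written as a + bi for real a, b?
Yes. The quaternion 11 + 13i has j- and k-coefficients y = z = 0, so it lies in the complex subalgebra spanned by 1 and i.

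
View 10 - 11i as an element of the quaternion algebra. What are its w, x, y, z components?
10 - 11i + 0j + 0k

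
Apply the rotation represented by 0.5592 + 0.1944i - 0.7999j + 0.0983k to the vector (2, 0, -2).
(1.115, 0.347, 2.576)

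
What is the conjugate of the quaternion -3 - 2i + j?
-3 + 2i - j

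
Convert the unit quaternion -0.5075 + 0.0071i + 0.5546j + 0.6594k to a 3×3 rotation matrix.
[[-0.4848, 0.6772, -0.5536], [-0.6614, 0.1303, 0.7386], [0.5723, 0.7242, 0.3847]]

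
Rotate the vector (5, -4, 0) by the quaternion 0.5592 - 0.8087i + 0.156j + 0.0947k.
(6.1, 0.572, 1.861)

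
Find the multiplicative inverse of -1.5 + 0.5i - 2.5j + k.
-0.1538 - 0.0513i + 0.2564j - 0.1026k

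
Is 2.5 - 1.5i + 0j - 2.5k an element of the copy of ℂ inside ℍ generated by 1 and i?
No. The quaternion 2.5 - 1.5i - 2.5k has j-coefficient y = 0 and k-coefficient z = -2.5, not both zero, so it does not lie in the complex subalgebra spanned by 1 and i.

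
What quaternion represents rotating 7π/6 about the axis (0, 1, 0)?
-0.2588 + 0.9659j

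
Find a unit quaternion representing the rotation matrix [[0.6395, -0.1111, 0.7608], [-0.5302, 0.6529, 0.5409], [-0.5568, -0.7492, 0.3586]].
0.8141 - 0.3962i + 0.4046j - 0.1287k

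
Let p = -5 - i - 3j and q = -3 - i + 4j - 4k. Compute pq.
26 + 20i - 15j + 13k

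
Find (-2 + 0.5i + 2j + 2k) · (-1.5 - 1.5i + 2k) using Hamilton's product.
-0.25 + 6.25i - 7j - 4k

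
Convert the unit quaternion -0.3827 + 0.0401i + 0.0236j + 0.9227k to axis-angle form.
axis = (0.0434, 0.0255, 0.9987), θ = 5π/4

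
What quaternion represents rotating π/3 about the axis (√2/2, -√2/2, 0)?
0.866 + 0.3536i - 0.3536j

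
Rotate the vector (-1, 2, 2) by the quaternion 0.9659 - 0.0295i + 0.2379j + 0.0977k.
(-0.366, 1.991, 2.214)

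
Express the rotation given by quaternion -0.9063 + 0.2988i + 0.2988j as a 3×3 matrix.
[[0.8214, 0.1786, -0.5416], [0.1786, 0.8214, 0.5416], [0.5416, -0.5416, 0.6429]]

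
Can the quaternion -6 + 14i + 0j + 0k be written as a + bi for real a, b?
Yes. The quaternion -6 + 14i has j- and k-coefficients y = z = 0, so it lies in the complex subalgebra spanned by 1 and i.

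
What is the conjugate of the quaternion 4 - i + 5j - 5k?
4 + i - 5j + 5k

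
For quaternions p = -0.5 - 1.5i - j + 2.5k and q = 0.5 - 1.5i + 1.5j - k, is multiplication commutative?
No: pq = 1.5 - 2.75i - 6.5j - 2k ≠ 1.5 + 2.75i + 4j + 5.5k = qp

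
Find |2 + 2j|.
√8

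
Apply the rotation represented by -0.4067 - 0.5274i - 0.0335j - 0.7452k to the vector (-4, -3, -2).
(0.537, 0.193, -5.355)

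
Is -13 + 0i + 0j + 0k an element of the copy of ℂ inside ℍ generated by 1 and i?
Yes. The quaternion -13 has j- and k-coefficients y = z = 0, so it lies in the complex subalgebra spanned by 1 and i.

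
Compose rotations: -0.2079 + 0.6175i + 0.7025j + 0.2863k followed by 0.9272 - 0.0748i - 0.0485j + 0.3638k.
-0.2167 + 0.3186i + 0.9075j + 0.1672k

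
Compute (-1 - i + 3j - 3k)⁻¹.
-0.05 + 0.05i - 0.15j + 0.15k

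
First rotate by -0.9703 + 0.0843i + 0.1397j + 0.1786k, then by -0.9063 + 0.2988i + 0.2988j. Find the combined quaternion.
0.8125 - 0.313i - 0.4699j - 0.1453k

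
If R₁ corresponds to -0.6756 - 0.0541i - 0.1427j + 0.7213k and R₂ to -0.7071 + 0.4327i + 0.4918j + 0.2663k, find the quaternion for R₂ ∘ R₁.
0.3792 + 0.1387i - 0.5579j - 0.7251k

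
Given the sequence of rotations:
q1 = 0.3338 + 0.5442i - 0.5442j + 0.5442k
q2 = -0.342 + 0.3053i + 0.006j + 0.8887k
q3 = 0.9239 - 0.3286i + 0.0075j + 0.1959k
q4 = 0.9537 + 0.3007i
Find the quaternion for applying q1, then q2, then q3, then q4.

q2 · q1 = -0.7607 + 0.4027i + 0.5056j - 0.0589k
q3 · q2 · q1 = -0.5627 + 0.5225i + 0.521j - 0.3726k
q4 · q3 · q2 · q1 = -0.6938 + 0.3291i + 0.6089j - 0.1987k
-0.6938 + 0.3291i + 0.6089j - 0.1987k


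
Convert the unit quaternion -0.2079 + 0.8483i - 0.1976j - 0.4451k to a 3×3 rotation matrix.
[[0.5257, -0.5203, -0.673], [-0.1502, -0.8355, 0.5286], [-0.8373, -0.1768, -0.5173]]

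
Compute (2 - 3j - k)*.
2 + 3j + k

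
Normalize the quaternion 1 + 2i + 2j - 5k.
0.1715 + 0.343i + 0.343j - 0.8575k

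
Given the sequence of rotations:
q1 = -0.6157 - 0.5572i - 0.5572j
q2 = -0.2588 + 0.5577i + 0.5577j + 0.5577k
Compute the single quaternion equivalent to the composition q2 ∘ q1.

q2 · q1 = 0.7808 + 0.1116i - 0.5099j - 0.3434k
0.7808 + 0.1116i - 0.5099j - 0.3434k


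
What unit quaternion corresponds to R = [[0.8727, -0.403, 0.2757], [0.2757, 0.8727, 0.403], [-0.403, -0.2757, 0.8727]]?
0.9511 - 0.1784i + 0.1784j + 0.1784k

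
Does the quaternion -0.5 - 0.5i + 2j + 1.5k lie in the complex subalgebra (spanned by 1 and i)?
No. The quaternion -0.5 - 0.5i + 2j + 1.5k has j-coefficient y = 2 and k-coefficient z = 1.5, not both zero, so it does not lie in the complex subalgebra spanned by 1 and i.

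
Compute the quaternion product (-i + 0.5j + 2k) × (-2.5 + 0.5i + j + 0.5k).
-1 + 0.75i + 0.25j - 6.25k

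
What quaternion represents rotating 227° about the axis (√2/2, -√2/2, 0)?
-0.3987 + 0.6485i - 0.6485j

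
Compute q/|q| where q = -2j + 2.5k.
-0.6247j + 0.7809k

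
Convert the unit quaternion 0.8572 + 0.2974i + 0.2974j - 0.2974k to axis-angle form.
axis = (√3/3, √3/3, -√3/3), θ = 62°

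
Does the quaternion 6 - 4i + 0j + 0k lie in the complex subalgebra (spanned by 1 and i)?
Yes. The quaternion 6 - 4i has j- and k-coefficients y = z = 0, so it lies in the complex subalgebra spanned by 1 and i.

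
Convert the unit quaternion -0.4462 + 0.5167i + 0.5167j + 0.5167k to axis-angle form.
axis = (√3/3, √3/3, √3/3), θ = 233°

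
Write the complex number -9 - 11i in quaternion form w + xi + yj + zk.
-9 - 11i + 0j + 0k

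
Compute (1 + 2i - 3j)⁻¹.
0.0714 - 0.1429i + 0.2143j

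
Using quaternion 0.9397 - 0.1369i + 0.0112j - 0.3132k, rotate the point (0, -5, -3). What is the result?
(-3.248, -4.582, -1.565)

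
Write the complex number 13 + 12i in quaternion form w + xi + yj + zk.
13 + 12i + 0j + 0k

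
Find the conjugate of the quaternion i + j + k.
-i - j - k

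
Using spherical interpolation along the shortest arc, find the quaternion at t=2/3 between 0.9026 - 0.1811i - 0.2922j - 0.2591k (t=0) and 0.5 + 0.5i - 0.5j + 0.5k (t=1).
0.758 + 0.3081i - 0.5046j + 0.2757k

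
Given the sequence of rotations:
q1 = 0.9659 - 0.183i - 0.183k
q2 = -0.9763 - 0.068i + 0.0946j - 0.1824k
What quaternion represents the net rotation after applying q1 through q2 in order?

q2 · q1 = -0.9888 + 0.0957i + 0.1123j + 0.0198k
-0.9888 + 0.0957i + 0.1123j + 0.0198k


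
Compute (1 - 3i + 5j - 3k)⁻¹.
0.0227 + 0.0682i - 0.1136j + 0.0682k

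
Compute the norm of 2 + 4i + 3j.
√29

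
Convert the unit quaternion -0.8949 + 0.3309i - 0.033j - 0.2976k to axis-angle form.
axis = (0.7415, -0.0739, -0.6669), θ = 307°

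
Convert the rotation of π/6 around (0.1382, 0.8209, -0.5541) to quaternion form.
0.9659 + 0.0358i + 0.2125j - 0.1434k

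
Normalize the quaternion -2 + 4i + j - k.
-0.4264 + 0.8528i + 0.2132j - 0.2132k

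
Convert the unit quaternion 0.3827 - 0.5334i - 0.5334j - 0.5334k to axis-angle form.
axis = (-√3/3, -√3/3, -√3/3), θ = 3π/4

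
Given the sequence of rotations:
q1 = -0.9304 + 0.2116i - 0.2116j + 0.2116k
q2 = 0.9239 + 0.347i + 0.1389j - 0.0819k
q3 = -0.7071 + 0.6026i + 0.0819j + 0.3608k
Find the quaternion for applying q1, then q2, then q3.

q2 · q1 = -0.8863 - 0.1153i - 0.4155j + 0.1689k
q3 · q2 · q1 = 0.6693 - 0.2888i + 0.0778j - 0.6801k
0.6693 - 0.2888i + 0.0778j - 0.6801k
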